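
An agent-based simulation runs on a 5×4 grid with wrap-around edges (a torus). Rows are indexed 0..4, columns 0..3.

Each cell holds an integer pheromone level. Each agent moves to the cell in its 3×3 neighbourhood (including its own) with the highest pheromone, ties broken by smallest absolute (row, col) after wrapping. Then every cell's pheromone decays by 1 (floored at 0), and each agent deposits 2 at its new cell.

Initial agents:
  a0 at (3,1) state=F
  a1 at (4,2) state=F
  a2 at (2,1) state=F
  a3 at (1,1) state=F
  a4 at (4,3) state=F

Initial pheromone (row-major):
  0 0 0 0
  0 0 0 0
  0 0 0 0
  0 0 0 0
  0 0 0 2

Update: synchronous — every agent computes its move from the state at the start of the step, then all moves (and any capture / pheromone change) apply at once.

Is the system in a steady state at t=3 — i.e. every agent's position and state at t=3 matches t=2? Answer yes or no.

no

t=1: a0@(2,0) a1@(4,3) a2@(1,0) a3@(0,0) a4@(4,3) | pheromone: 2 0 0 0 / 2 0 0 0 / 2 0 0 0 / 0 0 0 0 / 0 0 0 5
t=2: a0@(1,0) a1@(4,3) a2@(0,0) a3@(4,3) a4@(4,3) | pheromone: 3 0 0 0 / 3 0 0 0 / 1 0 0 0 / 0 0 0 0 / 0 0 0 10
t=3: a0@(0,0) a1@(4,3) a2@(4,3) a3@(4,3) a4@(4,3) | pheromone: 4 0 0 0 / 2 0 0 0 / 0 0 0 0 / 0 0 0 0 / 0 0 0 17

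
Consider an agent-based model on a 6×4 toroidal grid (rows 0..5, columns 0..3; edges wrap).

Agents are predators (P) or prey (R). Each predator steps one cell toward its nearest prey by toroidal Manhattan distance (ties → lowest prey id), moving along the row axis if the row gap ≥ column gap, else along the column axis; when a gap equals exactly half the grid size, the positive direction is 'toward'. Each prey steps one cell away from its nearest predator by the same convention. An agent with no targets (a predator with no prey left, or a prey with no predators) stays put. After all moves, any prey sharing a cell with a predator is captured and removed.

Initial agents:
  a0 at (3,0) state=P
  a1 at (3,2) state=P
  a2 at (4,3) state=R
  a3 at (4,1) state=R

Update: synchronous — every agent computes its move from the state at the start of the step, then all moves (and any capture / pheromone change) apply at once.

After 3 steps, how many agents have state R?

2

t=1: a0@(4,0):P a1@(4,2):P a2@(5,3):R a3@(5,1):R
t=2: a0@(5,0):P a1@(5,2):P a2@(0,3):R a3@(0,1):R
t=3: a0@(0,0):P a1@(0,2):P a2@(1,3):R a3@(1,1):R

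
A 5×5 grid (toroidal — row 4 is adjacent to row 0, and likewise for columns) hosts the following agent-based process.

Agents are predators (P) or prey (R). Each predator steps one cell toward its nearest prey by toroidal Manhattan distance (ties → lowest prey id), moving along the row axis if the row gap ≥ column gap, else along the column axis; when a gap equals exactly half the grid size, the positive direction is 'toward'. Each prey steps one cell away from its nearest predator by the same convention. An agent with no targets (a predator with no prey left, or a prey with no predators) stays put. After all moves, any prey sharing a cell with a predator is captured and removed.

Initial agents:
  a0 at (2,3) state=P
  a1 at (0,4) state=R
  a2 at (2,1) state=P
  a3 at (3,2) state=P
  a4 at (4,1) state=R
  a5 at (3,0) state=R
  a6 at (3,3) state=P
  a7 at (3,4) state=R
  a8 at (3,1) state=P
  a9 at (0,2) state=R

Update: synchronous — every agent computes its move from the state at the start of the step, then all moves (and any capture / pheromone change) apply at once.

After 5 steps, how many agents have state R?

t=1: a0@(3,3):P a1@(4,4):R a2@(3,1):P a3@(4,2):P a4@(0,1):R a6@(3,4):P a7@(3,0):R a8@(4,1):P a9@(1,2):R
t=2: a0@(4,3):P a1@(0,4):R a2@(3,0):P a3@(4,3):P a4@(1,1):R a6@(4,4):P a7@(3,4):R a8@(0,1):P a9@(2,2):R
t=3: a0@(0,3):P a1@(1,4):R a2@(3,4):P a3@(0,3):P a4@(2,1):R a6@(0,4):P a7@(3,3):R a8@(1,1):P a9@(1,2):R
t=4: a0@(1,3):P a1@(2,4):R a2@(3,3):P a3@(1,3):P a4@(3,1):R a6@(1,4):P a7@(3,2):R a8@(2,1):P
t=5: a0@(2,3):P a1@(3,4):R a2@(3,2):P a3@(2,3):P a4@(4,1):R a6@(2,4):P a8@(3,1):P

2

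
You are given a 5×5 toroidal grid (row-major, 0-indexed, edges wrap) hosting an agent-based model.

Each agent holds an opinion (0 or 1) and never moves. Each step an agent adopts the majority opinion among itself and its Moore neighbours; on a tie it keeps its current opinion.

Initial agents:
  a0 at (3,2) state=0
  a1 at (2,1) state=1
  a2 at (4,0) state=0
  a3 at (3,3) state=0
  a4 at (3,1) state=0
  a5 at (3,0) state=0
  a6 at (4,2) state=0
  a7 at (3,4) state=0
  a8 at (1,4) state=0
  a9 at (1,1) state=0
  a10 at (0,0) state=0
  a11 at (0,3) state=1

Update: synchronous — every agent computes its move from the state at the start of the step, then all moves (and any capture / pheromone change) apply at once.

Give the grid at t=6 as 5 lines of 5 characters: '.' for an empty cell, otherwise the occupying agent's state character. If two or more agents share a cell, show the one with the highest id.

t=1: a0@(3,2):0 a1@(2,1):0 a2@(4,0):0 a3@(3,3):0 a4@(3,1):0 a5@(3,0):0 a6@(4,2):0 a7@(3,4):0 a8@(1,4):0 a9@(1,1):0 a10@(0,0):0 a11@(0,3):0
t=2: (unchanged — steady state)

0..0.
.0..0
.0...
00000
0.0..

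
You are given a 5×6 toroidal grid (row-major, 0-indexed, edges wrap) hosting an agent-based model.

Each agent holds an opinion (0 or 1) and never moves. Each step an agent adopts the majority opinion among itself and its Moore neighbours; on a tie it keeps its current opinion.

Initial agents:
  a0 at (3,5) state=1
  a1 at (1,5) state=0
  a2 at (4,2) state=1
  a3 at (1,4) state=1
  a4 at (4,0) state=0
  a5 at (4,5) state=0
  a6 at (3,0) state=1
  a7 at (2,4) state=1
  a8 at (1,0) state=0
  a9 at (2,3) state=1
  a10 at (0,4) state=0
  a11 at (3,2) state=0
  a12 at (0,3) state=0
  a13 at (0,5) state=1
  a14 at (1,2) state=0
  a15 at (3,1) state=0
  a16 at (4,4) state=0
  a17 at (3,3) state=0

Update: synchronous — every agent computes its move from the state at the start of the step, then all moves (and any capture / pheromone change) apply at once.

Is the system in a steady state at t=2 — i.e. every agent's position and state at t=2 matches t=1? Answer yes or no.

no

t=1: a0@(3,5):1 a1@(1,5):0 a2@(4,2):0 a3@(1,4):1 a4@(4,0):0 a5@(4,5):0 a6@(3,0):0 a7@(2,4):1 a8@(1,0):0 a9@(2,3):1 a10@(0,4):0 a11@(3,2):0 a12@(0,3):0 a13@(0,5):0 a14@(1,2):0 a15@(3,1):0 a16@(4,4):0 a17@(3,3):0
t=2: a0@(3,5):0 a1@(1,5):0 a2@(4,2):0 a3@(1,4):0 a4@(4,0):0 a5@(4,5):0 a6@(3,0):0 a7@(2,4):1 a8@(1,0):0 a9@(2,3):1 a10@(0,4):0 a11@(3,2):0 a12@(0,3):0 a13@(0,5):0 a14@(1,2):0 a15@(3,1):0 a16@(4,4):0 a17@(3,3):0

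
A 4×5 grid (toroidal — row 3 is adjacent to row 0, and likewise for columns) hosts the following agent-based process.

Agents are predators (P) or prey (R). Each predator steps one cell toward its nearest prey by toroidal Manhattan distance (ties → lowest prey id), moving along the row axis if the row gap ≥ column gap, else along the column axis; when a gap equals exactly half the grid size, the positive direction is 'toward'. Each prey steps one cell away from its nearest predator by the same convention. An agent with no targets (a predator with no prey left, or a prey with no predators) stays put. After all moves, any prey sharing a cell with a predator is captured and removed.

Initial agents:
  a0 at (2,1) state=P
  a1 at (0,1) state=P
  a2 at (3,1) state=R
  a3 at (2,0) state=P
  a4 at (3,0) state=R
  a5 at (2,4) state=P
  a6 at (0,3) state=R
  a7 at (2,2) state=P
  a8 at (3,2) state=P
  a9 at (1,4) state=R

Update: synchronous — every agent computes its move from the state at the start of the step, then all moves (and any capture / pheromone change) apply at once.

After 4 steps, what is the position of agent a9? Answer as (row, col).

(1, 4)

t=1: a0@(3,1):P a1@(3,1):P a2@(0,1):R a3@(3,0):P a4@(0,0):R a5@(1,4):P a6@(0,4):R a7@(3,2):P a8@(3,1):P a9@(0,4):R
t=2: a0@(0,1):P a1@(0,1):P a2@(1,1):R a3@(0,0):P a4@(1,0):R a5@(0,4):P a6@(3,4):R a7@(0,2):P a8@(0,1):P a9@(3,4):R
t=3: a0@(1,1):P a1@(1,1):P a2@(2,1):R a3@(1,0):P a4@(2,0):R a5@(3,4):P a6@(2,4):R a7@(1,2):P a8@(1,1):P a9@(2,4):R
t=4: a0@(2,1):P a1@(2,1):P a2@(3,1):R a3@(2,0):P a4@(3,0):R a5@(2,4):P a6@(1,4):R a7@(2,2):P a8@(2,1):P a9@(1,4):R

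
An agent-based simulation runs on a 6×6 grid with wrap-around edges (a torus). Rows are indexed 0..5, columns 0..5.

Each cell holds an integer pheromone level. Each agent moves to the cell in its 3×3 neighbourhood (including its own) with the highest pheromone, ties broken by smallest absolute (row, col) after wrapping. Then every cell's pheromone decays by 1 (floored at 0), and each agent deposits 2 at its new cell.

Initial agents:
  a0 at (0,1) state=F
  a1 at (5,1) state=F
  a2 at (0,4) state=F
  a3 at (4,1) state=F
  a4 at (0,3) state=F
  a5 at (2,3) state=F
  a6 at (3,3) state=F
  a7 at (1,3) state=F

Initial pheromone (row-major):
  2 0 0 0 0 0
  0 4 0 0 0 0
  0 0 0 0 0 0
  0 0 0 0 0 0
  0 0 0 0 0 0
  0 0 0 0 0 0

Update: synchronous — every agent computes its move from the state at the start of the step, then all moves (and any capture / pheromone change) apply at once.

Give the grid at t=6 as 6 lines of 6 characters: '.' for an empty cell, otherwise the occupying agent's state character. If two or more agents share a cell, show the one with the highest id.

t=1: a0@(1,1) a1@(0,0) a2@(0,3) a3@(3,0) a4@(0,2) a5@(1,2) a6@(2,2) a7@(0,2) | pheromone: 3 0 4 2 0 0 / 0 5 2 0 0 0 / 0 0 2 0 0 0 / 2 0 0 0 0 0 / 0 0 0 0 0 0 / 0 0 0 0 0 0
t=2: a0@(1,1) a1@(1,1) a2@(0,2) a3@(3,0) a4@(1,1) a5@(1,1) a6@(1,1) a7@(1,1) | pheromone: 2 0 5 1 0 0 / 0 16 1 0 0 0 / 0 0 1 0 0 0 / 3 0 0 0 0 0 / 0 0 0 0 0 0 / 0 0 0 0 0 0
t=3: a0@(1,1) a1@(1,1) a2@(1,1) a3@(3,0) a4@(1,1) a5@(1,1) a6@(1,1) a7@(1,1) | pheromone: 1 0 4 0 0 0 / 0 29 0 0 0 0 / 0 0 0 0 0 0 / 4 0 0 0 0 0 / 0 0 0 0 0 0 / 0 0 0 0 0 0
t=4: a0@(1,1) a1@(1,1) a2@(1,1) a3@(3,0) a4@(1,1) a5@(1,1) a6@(1,1) a7@(1,1) | pheromone: 0 0 3 0 0 0 / 0 42 0 0 0 0 / 0 0 0 0 0 0 / 5 0 0 0 0 0 / 0 0 0 0 0 0 / 0 0 0 0 0 0
t=5: a0@(1,1) a1@(1,1) a2@(1,1) a3@(3,0) a4@(1,1) a5@(1,1) a6@(1,1) a7@(1,1) | pheromone: 0 0 2 0 0 0 / 0 55 0 0 0 0 / 0 0 0 0 0 0 / 6 0 0 0 0 0 / 0 0 0 0 0 0 / 0 0 0 0 0 0
t=6: a0@(1,1) a1@(1,1) a2@(1,1) a3@(3,0) a4@(1,1) a5@(1,1) a6@(1,1) a7@(1,1) | pheromone: 0 0 1 0 0 0 / 0 68 0 0 0 0 / 0 0 0 0 0 0 / 7 0 0 0 0 0 / 0 0 0 0 0 0 / 0 0 0 0 0 0

......
.F....
......
F.....
......
......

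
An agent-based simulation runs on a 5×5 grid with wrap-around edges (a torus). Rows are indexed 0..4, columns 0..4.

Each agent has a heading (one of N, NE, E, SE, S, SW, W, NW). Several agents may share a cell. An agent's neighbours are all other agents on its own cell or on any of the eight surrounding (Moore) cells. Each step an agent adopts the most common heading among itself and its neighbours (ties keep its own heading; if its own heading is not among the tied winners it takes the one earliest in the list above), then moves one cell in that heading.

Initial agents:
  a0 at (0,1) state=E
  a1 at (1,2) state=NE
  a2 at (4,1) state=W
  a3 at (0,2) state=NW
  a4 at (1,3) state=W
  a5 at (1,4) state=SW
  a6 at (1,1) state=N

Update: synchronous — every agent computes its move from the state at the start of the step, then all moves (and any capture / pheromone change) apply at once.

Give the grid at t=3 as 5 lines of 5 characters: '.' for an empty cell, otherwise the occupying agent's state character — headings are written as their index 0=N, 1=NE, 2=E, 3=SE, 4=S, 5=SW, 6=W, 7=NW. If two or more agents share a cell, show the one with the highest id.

t=1: a0@(0,2):E a1@(0,3):NE a2@(4,0):W a3@(0,1):W a4@(1,2):W a5@(2,3):SW a6@(0,1):N
t=2: a0@(0,1):W a1@(4,4):NE a2@(4,4):W a3@(0,0):W a4@(1,1):W a5@(3,2):SW a6@(0,0):W
t=3: a0@(0,0):W a1@(4,3):W a2@(4,3):W a3@(0,4):W a4@(1,0):W a5@(4,1):SW a6@(0,4):W

6...6
6....
.....
.....
.5.6.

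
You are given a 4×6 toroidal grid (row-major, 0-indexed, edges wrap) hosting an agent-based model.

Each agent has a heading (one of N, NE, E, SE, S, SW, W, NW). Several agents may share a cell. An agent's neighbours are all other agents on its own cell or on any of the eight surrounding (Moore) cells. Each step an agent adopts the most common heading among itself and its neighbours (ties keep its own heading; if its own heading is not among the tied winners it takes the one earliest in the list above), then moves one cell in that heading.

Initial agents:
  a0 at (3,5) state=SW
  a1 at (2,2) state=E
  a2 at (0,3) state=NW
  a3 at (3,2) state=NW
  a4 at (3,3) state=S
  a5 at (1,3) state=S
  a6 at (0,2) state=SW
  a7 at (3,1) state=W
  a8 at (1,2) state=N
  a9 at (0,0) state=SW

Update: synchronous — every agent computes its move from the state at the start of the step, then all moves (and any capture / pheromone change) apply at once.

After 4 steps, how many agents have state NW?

5

t=1: a0@(0,4):SW a1@(3,2):S a2@(3,2):NW a3@(2,1):NW a4@(2,2):NW a5@(2,3):S a6@(1,2):S a7@(0,0):SW a8@(0,2):N a9@(1,5):SW
t=2: a0@(1,3):SW a1@(2,1):NW a2@(2,1):NW a3@(1,0):NW a4@(1,1):NW a5@(3,3):S a6@(2,2):S a7@(1,5):SW a8@(1,2):S a9@(2,4):SW
t=3: a0@(2,2):SW a1@(1,0):NW a2@(1,0):NW a3@(0,5):NW a4@(0,0):NW a5@(0,3):S a6@(3,2):S a7@(2,4):SW a8@(0,1):NW a9@(3,3):SW
t=4: a0@(3,1):SW a1@(0,5):NW a2@(0,5):NW a3@(3,4):NW a4@(3,5):NW a5@(1,3):S a6@(0,2):S a7@(3,3):SW a8@(3,0):NW a9@(0,2):SW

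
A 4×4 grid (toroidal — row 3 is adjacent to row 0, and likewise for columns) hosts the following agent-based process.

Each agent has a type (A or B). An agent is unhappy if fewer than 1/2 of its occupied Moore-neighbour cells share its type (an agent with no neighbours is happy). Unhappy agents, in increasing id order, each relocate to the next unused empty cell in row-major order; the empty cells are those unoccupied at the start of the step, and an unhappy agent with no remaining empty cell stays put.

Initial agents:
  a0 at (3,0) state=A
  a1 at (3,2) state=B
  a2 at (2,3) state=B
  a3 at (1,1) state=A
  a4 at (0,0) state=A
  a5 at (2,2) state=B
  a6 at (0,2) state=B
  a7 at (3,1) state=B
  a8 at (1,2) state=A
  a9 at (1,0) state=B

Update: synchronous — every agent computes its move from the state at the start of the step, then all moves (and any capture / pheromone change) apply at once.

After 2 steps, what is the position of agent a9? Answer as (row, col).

t=1: a0@(0,1):A a1@(3,2):B a2@(2,3):B a3@(0,3):A a4@(0,0):A a5@(2,2):B a6@(0,2):B a7@(3,1):B a8@(1,3):A a9@(2,0):B
t=2: a0@(1,0):A a1@(3,2):B a2@(2,3):B a3@(0,3):A a4@(0,0):A a5@(2,2):B a6@(1,1):B a7@(3,1):B a8@(1,2):A a9@(2,0):B

(2, 0)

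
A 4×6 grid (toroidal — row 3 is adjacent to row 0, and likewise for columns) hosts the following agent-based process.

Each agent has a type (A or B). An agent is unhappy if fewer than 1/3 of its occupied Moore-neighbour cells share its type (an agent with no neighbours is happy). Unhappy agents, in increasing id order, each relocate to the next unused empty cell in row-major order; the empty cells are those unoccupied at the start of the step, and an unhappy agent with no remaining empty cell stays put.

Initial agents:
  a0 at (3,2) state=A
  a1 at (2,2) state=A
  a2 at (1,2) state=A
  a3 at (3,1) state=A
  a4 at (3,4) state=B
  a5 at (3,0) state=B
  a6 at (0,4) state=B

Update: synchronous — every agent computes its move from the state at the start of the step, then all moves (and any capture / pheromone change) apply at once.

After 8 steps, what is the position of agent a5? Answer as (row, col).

(0, 1)

t=1: a0@(3,2):A a1@(2,2):A a2@(1,2):A a3@(3,1):A a4@(3,4):B a5@(0,0):B a6@(0,4):B
t=2: a0@(3,2):A a1@(2,2):A a2@(1,2):A a3@(3,1):A a4@(3,4):B a5@(0,1):B a6@(0,4):B
t=3: a0@(3,2):A a1@(2,2):A a2@(1,2):A a3@(3,1):A a4@(3,4):B a5@(0,0):B a6@(0,4):B
t=4: a0@(3,2):A a1@(2,2):A a2@(1,2):A a3@(3,1):A a4@(3,4):B a5@(0,1):B a6@(0,4):B
t=5: a0@(3,2):A a1@(2,2):A a2@(1,2):A a3@(3,1):A a4@(3,4):B a5@(0,0):B a6@(0,4):B
t=6: a0@(3,2):A a1@(2,2):A a2@(1,2):A a3@(3,1):A a4@(3,4):B a5@(0,1):B a6@(0,4):B
t=7: a0@(3,2):A a1@(2,2):A a2@(1,2):A a3@(3,1):A a4@(3,4):B a5@(0,0):B a6@(0,4):B
t=8: a0@(3,2):A a1@(2,2):A a2@(1,2):A a3@(3,1):A a4@(3,4):B a5@(0,1):B a6@(0,4):B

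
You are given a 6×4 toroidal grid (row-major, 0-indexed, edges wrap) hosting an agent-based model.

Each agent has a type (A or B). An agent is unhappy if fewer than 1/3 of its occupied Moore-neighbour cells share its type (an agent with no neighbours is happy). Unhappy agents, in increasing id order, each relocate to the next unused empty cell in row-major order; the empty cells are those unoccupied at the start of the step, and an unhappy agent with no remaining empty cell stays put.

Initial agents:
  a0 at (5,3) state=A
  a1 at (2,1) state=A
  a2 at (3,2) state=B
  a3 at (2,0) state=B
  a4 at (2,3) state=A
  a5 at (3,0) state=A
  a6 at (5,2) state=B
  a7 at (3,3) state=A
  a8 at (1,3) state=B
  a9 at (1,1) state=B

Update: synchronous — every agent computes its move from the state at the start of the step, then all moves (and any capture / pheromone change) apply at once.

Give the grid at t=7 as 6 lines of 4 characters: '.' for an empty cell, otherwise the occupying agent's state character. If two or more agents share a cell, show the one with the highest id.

.ABB
AB.B
B..A
A..A
....
....

t=1: a0@(0,0):A a1@(0,1):A a2@(0,2):B a3@(2,0):B a4@(2,3):A a5@(3,0):A a6@(0,3):B a7@(3,3):A a8@(1,3):B a9@(1,1):B
t=2: a0@(1,0):A a1@(0,1):A a2@(0,2):B a3@(2,0):B a4@(2,3):A a5@(3,0):A a6@(0,3):B a7@(3,3):A a8@(1,3):B a9@(1,1):B
t=3: (unchanged — steady state)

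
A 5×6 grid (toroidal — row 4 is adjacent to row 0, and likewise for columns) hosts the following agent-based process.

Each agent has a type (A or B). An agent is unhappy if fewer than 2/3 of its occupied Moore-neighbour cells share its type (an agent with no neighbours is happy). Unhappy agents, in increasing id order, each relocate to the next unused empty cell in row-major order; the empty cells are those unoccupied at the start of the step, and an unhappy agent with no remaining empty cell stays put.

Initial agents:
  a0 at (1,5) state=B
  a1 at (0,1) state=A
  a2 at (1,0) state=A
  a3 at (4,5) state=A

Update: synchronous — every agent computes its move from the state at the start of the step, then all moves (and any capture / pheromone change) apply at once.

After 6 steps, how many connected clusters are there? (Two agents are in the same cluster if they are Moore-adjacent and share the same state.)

2

t=1: a0@(0,0):B a1@(0,1):A a2@(0,2):A a3@(4,5):A
t=2: a0@(0,3):B a1@(0,4):A a2@(0,2):A a3@(0,5):A
t=3: a0@(0,0):B a1@(0,1):A a2@(1,0):A a3@(0,5):A
t=4: a0@(0,2):B a1@(0,3):A a2@(1,0):A a3@(0,4):A
t=5: a0@(0,0):B a1@(0,1):A a2@(1,0):A a3@(0,4):A
t=6: a0@(0,2):B a1@(0,3):A a2@(0,5):A a3@(0,4):A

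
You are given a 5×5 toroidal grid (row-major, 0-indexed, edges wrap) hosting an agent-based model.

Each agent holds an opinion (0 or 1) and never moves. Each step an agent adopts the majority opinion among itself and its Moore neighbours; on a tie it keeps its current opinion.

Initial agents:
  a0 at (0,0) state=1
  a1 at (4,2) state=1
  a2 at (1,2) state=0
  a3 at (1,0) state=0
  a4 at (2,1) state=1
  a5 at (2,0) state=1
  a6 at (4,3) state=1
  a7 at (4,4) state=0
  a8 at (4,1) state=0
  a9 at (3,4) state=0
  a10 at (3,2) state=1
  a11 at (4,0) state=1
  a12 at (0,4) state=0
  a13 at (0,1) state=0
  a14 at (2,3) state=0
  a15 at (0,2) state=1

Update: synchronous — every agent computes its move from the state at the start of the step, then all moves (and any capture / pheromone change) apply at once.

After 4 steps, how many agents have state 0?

9

t=1: a0@(0,0):0 a1@(4,2):1 a2@(1,2):0 a3@(1,0):0 a4@(2,1):1 a5@(2,0):1 a6@(4,3):1 a7@(4,4):0 a8@(4,1):1 a9@(3,4):0 a10@(3,2):1 a11@(4,0):0 a12@(0,4):0 a13@(0,1):0 a14@(2,3):0 a15@(0,2):1
t=2: (unchanged — steady state)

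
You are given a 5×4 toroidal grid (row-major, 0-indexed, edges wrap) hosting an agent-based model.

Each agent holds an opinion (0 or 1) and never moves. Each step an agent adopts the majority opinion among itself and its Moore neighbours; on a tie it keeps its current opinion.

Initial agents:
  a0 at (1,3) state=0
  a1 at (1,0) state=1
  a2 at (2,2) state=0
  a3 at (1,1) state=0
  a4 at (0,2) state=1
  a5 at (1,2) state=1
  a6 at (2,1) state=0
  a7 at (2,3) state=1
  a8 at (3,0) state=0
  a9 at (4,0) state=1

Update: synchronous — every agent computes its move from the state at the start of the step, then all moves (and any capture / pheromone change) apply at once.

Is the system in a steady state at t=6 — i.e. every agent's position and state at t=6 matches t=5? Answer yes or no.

yes

t=1: a0@(1,3):1 a1@(1,0):0 a2@(2,2):0 a3@(1,1):0 a4@(0,2):1 a5@(1,2):0 a6@(2,1):0 a7@(2,3):1 a8@(3,0):0 a9@(4,0):1
t=2: a0@(1,3):1 a1@(1,0):0 a2@(2,2):0 a3@(1,1):0 a4@(0,2):1 a5@(1,2):0 a6@(2,1):0 a7@(2,3):0 a8@(3,0):0 a9@(4,0):1
t=3: a0@(1,3):0 a1@(1,0):0 a2@(2,2):0 a3@(1,1):0 a4@(0,2):1 a5@(1,2):0 a6@(2,1):0 a7@(2,3):0 a8@(3,0):0 a9@(4,0):1
t=4: a0@(1,3):0 a1@(1,0):0 a2@(2,2):0 a3@(1,1):0 a4@(0,2):0 a5@(1,2):0 a6@(2,1):0 a7@(2,3):0 a8@(3,0):0 a9@(4,0):1
t=5: (unchanged — steady state)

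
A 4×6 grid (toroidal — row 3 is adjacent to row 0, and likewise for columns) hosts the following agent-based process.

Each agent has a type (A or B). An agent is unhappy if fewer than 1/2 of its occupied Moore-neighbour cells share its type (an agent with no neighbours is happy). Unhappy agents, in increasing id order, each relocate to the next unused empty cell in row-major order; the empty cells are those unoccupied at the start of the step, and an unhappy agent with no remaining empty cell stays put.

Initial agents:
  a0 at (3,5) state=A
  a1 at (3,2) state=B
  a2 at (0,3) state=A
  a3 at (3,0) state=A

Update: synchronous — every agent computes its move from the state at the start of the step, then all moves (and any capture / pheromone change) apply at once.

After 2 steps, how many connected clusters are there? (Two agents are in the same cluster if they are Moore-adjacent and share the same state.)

2

t=1: a0@(3,5):A a1@(0,0):B a2@(0,1):A a3@(3,0):A
t=2: a0@(3,5):A a1@(0,2):B a2@(0,1):A a3@(3,0):A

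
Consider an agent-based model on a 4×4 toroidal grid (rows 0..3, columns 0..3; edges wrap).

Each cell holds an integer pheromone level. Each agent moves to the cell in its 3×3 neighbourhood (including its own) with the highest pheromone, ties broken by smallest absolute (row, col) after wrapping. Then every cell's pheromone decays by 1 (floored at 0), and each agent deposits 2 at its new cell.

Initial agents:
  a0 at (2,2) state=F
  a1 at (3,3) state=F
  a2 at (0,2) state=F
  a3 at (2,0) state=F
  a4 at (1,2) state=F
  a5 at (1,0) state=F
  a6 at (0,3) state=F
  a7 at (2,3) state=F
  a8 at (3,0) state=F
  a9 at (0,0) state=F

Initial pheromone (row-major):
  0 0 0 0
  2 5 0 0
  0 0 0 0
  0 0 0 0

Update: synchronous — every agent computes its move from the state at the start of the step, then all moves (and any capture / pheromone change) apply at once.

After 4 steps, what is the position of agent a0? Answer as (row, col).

(1, 1)

t=1: a0@(1,1) a1@(0,0) a2@(1,1) a3@(1,1) a4@(1,1) a5@(1,1) a6@(1,0) a7@(1,0) a8@(0,0) a9@(1,1) | pheromone: 4 0 0 0 / 5 16 0 0 / 0 0 0 0 / 0 0 0 0
t=2: a0@(1,1) a1@(1,1) a2@(1,1) a3@(1,1) a4@(1,1) a5@(1,1) a6@(1,1) a7@(1,1) a8@(1,1) a9@(1,1) | pheromone: 3 0 0 0 / 4 35 0 0 / 0 0 0 0 / 0 0 0 0
t=3: a0@(1,1) a1@(1,1) a2@(1,1) a3@(1,1) a4@(1,1) a5@(1,1) a6@(1,1) a7@(1,1) a8@(1,1) a9@(1,1) | pheromone: 2 0 0 0 / 3 54 0 0 / 0 0 0 0 / 0 0 0 0
t=4: a0@(1,1) a1@(1,1) a2@(1,1) a3@(1,1) a4@(1,1) a5@(1,1) a6@(1,1) a7@(1,1) a8@(1,1) a9@(1,1) | pheromone: 1 0 0 0 / 2 73 0 0 / 0 0 0 0 / 0 0 0 0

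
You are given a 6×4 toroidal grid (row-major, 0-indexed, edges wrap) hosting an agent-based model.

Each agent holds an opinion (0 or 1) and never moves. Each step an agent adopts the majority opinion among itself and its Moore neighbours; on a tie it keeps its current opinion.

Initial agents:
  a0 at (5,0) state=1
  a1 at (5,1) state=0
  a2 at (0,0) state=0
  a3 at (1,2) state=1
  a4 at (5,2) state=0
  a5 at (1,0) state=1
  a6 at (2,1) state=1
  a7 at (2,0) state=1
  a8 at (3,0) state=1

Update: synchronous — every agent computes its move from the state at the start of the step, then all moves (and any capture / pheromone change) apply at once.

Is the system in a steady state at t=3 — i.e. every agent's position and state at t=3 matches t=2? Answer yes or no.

t=1: a0@(5,0):0 a1@(5,1):0 a2@(0,0):0 a3@(1,2):1 a4@(5,2):0 a5@(1,0):1 a6@(2,1):1 a7@(2,0):1 a8@(3,0):1
t=2: (unchanged — steady state)

yes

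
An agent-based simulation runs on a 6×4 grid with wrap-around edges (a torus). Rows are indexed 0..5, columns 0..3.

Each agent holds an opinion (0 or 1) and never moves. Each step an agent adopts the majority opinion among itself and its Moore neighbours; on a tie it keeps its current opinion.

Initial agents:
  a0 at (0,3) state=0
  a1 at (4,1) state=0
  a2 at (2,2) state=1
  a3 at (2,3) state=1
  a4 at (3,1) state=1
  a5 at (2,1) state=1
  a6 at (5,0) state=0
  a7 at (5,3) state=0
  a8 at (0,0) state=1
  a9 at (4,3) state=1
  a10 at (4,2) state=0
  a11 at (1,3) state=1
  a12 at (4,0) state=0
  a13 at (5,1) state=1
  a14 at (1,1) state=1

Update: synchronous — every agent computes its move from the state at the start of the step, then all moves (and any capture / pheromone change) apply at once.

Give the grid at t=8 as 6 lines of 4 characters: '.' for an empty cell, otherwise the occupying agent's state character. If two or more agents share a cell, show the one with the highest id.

0..0
.1.1
.111
.1..
0000
00.0

t=1: a0@(0,3):0 a1@(4,1):0 a2@(2,2):1 a3@(2,3):1 a4@(3,1):1 a5@(2,1):1 a6@(5,0):0 a7@(5,3):0 a8@(0,0):1 a9@(4,3):0 a10@(4,2):0 a11@(1,3):1 a12@(4,0):0 a13@(5,1):0 a14@(1,1):1
t=2: a0@(0,3):0 a1@(4,1):0 a2@(2,2):1 a3@(2,3):1 a4@(3,1):1 a5@(2,1):1 a6@(5,0):0 a7@(5,3):0 a8@(0,0):0 a9@(4,3):0 a10@(4,2):0 a11@(1,3):1 a12@(4,0):0 a13@(5,1):0 a14@(1,1):1
t=3: (unchanged — steady state)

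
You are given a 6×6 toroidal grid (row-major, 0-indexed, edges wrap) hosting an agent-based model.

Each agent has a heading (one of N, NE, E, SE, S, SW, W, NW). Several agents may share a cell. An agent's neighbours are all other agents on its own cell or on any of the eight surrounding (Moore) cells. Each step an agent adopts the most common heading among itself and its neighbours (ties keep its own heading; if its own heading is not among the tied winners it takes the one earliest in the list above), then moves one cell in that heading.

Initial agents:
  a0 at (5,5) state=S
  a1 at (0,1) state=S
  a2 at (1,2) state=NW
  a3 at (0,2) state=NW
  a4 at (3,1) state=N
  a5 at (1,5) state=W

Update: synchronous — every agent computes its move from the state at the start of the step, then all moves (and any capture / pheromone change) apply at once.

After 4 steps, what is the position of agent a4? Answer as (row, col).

t=1: a0@(0,5):S a1@(5,0):NW a2@(0,1):NW a3@(5,1):NW a4@(2,1):N a5@(1,4):W
t=2: a0@(1,5):S a1@(4,5):NW a2@(5,0):NW a3@(4,0):NW a4@(1,1):N a5@(1,3):W
t=3: a0@(2,5):S a1@(3,4):NW a2@(4,5):NW a3@(3,5):NW a4@(0,1):N a5@(1,2):W
t=4: a0@(1,4):NW a1@(2,3):NW a2@(3,4):NW a3@(2,4):NW a4@(5,1):N a5@(1,1):W

(5, 1)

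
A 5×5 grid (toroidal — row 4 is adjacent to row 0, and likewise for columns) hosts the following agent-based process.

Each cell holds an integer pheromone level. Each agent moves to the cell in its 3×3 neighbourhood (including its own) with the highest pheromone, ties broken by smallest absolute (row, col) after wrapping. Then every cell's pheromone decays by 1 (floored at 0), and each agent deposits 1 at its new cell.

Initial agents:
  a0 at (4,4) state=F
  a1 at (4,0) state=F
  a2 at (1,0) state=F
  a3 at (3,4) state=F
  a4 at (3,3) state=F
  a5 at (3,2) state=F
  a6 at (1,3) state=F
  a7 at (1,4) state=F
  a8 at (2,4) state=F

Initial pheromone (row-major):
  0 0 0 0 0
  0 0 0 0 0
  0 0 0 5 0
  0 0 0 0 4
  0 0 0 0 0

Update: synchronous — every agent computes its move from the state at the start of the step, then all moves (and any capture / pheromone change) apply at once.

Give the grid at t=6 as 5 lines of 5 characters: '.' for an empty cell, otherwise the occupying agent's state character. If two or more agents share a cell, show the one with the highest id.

t=1: a0@(3,4) a1@(3,4) a2@(0,0) a3@(2,3) a4@(2,3) a5@(2,3) a6@(2,3) a7@(2,3) a8@(2,3) | pheromone: 1 0 0 0 0 / 0 0 0 0 0 / 0 0 0 10 0 / 0 0 0 0 5 / 0 0 0 0 0
t=2: a0@(2,3) a1@(2,3) a2@(0,0) a3@(2,3) a4@(2,3) a5@(2,3) a6@(2,3) a7@(2,3) a8@(2,3) | pheromone: 1 0 0 0 0 / 0 0 0 0 0 / 0 0 0 17 0 / 0 0 0 0 4 / 0 0 0 0 0
t=3: a0@(2,3) a1@(2,3) a2@(0,0) a3@(2,3) a4@(2,3) a5@(2,3) a6@(2,3) a7@(2,3) a8@(2,3) | pheromone: 1 0 0 0 0 / 0 0 0 0 0 / 0 0 0 24 0 / 0 0 0 0 3 / 0 0 0 0 0
t=4: a0@(2,3) a1@(2,3) a2@(0,0) a3@(2,3) a4@(2,3) a5@(2,3) a6@(2,3) a7@(2,3) a8@(2,3) | pheromone: 1 0 0 0 0 / 0 0 0 0 0 / 0 0 0 31 0 / 0 0 0 0 2 / 0 0 0 0 0
t=5: a0@(2,3) a1@(2,3) a2@(0,0) a3@(2,3) a4@(2,3) a5@(2,3) a6@(2,3) a7@(2,3) a8@(2,3) | pheromone: 1 0 0 0 0 / 0 0 0 0 0 / 0 0 0 38 0 / 0 0 0 0 1 / 0 0 0 0 0
t=6: a0@(2,3) a1@(2,3) a2@(0,0) a3@(2,3) a4@(2,3) a5@(2,3) a6@(2,3) a7@(2,3) a8@(2,3) | pheromone: 1 0 0 0 0 / 0 0 0 0 0 / 0 0 0 45 0 / 0 0 0 0 0 / 0 0 0 0 0

F....
.....
...F.
.....
.....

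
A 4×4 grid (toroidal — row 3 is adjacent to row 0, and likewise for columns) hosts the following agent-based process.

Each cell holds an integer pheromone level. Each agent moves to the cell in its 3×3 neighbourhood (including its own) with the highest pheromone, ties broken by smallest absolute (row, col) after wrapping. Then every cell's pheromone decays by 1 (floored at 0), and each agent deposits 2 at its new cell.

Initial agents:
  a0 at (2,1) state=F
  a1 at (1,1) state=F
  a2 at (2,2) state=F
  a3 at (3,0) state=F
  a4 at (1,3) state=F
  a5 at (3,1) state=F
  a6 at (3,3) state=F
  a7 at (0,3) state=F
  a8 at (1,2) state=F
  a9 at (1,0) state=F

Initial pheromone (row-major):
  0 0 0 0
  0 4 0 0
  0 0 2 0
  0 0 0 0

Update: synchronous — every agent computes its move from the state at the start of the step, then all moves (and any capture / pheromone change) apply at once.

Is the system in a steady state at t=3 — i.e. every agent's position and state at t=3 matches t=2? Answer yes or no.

yes

t=1: a0@(1,1) a1@(1,1) a2@(1,1) a3@(0,0) a4@(2,2) a5@(2,2) a6@(2,2) a7@(0,0) a8@(1,1) a9@(1,1) | pheromone: 4 0 0 0 / 0 13 0 0 / 0 0 7 0 / 0 0 0 0
t=2: a0@(1,1) a1@(1,1) a2@(1,1) a3@(1,1) a4@(1,1) a5@(1,1) a6@(1,1) a7@(1,1) a8@(1,1) a9@(1,1) | pheromone: 3 0 0 0 / 0 32 0 0 / 0 0 6 0 / 0 0 0 0
t=3: a0@(1,1) a1@(1,1) a2@(1,1) a3@(1,1) a4@(1,1) a5@(1,1) a6@(1,1) a7@(1,1) a8@(1,1) a9@(1,1) | pheromone: 2 0 0 0 / 0 51 0 0 / 0 0 5 0 / 0 0 0 0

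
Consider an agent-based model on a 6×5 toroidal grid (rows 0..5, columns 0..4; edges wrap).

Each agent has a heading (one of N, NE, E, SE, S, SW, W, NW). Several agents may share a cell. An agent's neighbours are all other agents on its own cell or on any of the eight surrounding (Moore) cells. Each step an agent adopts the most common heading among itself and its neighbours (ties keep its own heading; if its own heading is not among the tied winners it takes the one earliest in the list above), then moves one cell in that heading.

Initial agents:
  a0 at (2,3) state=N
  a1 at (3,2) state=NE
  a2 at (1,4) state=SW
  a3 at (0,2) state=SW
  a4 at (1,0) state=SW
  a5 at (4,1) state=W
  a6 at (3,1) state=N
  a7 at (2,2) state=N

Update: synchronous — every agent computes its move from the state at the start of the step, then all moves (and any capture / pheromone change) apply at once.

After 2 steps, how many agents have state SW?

1

t=1: a0@(1,3):N a1@(2,2):N a2@(2,3):SW a3@(1,1):SW a4@(2,4):SW a5@(4,0):W a6@(2,1):N a7@(1,2):N
t=2: a0@(0,3):N a1@(1,2):N a2@(1,3):N a3@(0,1):N a4@(3,3):SW a5@(4,4):W a6@(1,1):N a7@(0,2):N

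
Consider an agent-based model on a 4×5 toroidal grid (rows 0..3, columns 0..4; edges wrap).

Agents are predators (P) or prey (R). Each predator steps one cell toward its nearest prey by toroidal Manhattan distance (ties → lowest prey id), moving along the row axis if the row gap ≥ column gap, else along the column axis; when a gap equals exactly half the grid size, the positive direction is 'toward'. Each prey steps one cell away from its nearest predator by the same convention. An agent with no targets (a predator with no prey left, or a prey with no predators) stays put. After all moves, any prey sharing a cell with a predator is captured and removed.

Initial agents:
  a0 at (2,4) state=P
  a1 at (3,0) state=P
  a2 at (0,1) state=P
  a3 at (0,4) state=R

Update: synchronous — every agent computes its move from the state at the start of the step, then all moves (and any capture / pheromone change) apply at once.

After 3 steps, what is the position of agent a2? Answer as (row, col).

t=1: a0@(3,4):P a1@(0,0):P a2@(0,0):P
t=2: (unchanged — steady state)

(0, 0)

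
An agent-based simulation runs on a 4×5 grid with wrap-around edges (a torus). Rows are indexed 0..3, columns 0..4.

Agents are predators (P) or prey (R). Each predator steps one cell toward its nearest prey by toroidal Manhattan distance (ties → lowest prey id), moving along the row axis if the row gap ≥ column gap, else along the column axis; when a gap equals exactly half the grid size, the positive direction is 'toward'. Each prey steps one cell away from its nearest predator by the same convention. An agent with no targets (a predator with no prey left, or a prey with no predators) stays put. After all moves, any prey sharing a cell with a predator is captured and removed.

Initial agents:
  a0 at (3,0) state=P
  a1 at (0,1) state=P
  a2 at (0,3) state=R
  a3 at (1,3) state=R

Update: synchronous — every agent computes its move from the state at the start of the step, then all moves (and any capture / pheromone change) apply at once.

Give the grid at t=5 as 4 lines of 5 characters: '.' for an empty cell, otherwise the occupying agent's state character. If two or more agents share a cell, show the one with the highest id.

t=1: a0@(3,4):P a1@(0,2):P a2@(0,4):R a3@(1,4):R
t=2: a0@(0,4):P a1@(0,3):P a2@(1,4):R
t=3: a0@(1,4):P a1@(1,3):P a2@(2,4):R
t=4: a0@(2,4):P a1@(2,3):P a2@(3,4):R
t=5: a0@(3,4):P a1@(3,3):P a2@(0,4):R

....R
.....
.....
...PP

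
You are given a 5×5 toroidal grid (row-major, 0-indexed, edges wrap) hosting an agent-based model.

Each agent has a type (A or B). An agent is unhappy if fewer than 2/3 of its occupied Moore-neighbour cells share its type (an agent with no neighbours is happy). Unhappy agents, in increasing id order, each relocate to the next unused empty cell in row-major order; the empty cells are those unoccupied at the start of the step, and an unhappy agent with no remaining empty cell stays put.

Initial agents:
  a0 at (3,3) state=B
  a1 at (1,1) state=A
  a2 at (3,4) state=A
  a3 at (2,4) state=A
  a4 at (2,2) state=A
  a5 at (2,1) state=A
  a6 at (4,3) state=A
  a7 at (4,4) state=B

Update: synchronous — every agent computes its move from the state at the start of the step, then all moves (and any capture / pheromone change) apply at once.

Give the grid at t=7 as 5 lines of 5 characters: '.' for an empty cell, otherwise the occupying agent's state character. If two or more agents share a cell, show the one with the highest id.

t=1: a0@(0,0):B a1@(1,1):A a2@(0,1):A a3@(0,2):A a4@(2,2):A a5@(2,1):A a6@(0,3):A a7@(0,4):B
t=2: a0@(1,0):B a1@(1,1):A a2@(0,1):A a3@(0,2):A a4@(2,2):A a5@(2,1):A a6@(1,2):A a7@(1,3):B
t=3: a0@(0,0):B a1@(1,1):A a2@(0,1):A a3@(0,2):A a4@(2,2):A a5@(2,1):A a6@(1,2):A a7@(0,3):B
t=4: a0@(0,4):B a1@(1,1):A a2@(0,1):A a3@(0,2):A a4@(2,2):A a5@(2,1):A a6@(1,2):A a7@(1,0):B
t=5: a0@(0,4):B a1@(1,1):A a2@(0,1):A a3@(0,2):A a4@(2,2):A a5@(2,1):A a6@(1,2):A a7@(0,0):B
t=6: a0@(0,4):B a1@(1,1):A a2@(0,1):A a3@(0,2):A a4@(2,2):A a5@(2,1):A a6@(1,2):A a7@(0,3):B
t=7: a0@(0,4):B a1@(1,1):A a2@(0,1):A a3@(0,2):A a4@(2,2):A a5@(2,1):A a6@(1,2):A a7@(0,0):B

BAA.B
.AA..
.AA..
.....
.....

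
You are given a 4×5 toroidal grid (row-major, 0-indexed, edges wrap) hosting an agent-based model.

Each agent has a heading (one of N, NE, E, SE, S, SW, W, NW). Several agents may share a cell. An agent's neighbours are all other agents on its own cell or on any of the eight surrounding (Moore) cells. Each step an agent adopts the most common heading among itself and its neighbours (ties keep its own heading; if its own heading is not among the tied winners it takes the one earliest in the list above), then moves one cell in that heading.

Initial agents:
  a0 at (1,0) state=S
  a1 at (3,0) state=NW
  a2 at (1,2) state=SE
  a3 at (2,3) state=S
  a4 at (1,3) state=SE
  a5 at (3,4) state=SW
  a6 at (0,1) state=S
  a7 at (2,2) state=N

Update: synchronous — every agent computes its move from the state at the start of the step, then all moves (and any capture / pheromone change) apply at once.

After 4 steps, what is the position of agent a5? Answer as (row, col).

t=1: a0@(2,0):S a1@(2,4):NW a2@(2,3):SE a3@(3,4):SE a4@(2,4):SE a5@(0,3):SW a6@(1,1):S a7@(3,3):SE
t=2: a0@(3,0):S a1@(3,0):SE a2@(3,4):SE a3@(0,0):SE a4@(3,0):SE a5@(1,4):SE a6@(2,1):S a7@(0,4):SE
t=3: a0@(0,1):SE a1@(0,1):SE a2@(0,0):SE a3@(1,1):SE a4@(0,1):SE a5@(2,0):SE a6@(3,1):S a7@(1,0):SE
t=4: a0@(1,2):SE a1@(1,2):SE a2@(1,1):SE a3@(2,2):SE a4@(1,2):SE a5@(3,1):SE a6@(0,2):SE a7@(2,1):SE

(3, 1)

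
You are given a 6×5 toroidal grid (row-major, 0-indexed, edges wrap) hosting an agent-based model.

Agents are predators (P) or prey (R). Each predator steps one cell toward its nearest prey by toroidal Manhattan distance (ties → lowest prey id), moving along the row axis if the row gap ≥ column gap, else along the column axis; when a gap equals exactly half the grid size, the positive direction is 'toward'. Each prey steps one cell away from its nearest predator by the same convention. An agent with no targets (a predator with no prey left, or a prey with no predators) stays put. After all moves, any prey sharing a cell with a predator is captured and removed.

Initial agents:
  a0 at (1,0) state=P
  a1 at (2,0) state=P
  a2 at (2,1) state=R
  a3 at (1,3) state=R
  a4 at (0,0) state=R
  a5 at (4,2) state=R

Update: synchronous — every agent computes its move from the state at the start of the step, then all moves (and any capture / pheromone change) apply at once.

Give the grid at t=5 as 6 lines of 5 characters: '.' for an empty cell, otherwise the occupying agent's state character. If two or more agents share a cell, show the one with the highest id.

...R.
R....
P....
.....
.....
.....

t=1: a0@(0,0):P a1@(2,1):P a2@(2,2):R a3@(1,2):R a4@(5,0):R a5@(5,2):R
t=2: a0@(5,0):P a1@(2,2):P a2@(2,3):R a3@(0,2):R a4@(4,0):R a5@(5,3):R
t=3: a0@(4,0):P a1@(2,3):P a2@(2,4):R a3@(5,2):R a4@(3,0):R a5@(5,2):R
t=4: a0@(3,0):P a1@(2,4):P a2@(2,0):R a3@(5,3):R a4@(2,0):R a5@(5,3):R
t=5: a0@(2,0):P a1@(2,0):P a2@(1,0):R a3@(0,3):R a4@(1,0):R a5@(0,3):R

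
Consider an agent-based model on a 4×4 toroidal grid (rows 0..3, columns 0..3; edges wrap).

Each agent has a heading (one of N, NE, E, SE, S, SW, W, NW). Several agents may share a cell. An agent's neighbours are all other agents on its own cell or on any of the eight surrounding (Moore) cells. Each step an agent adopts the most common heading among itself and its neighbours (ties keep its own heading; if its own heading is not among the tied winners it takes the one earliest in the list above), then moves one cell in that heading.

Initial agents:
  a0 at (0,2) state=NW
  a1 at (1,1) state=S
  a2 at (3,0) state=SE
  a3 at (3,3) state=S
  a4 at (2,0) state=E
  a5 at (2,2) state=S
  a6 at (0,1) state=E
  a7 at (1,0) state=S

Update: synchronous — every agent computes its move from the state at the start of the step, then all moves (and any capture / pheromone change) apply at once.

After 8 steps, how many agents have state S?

8

t=1: a0@(1,2):S a1@(2,1):S a2@(3,1):E a3@(0,3):S a4@(3,0):S a5@(3,2):S a6@(1,1):S a7@(2,0):S
t=2: a0@(2,2):S a1@(3,1):S a2@(0,1):S a3@(1,3):S a4@(0,0):S a5@(0,2):S a6@(2,1):S a7@(3,0):S
t=3: a0@(3,2):S a1@(0,1):S a2@(1,1):S a3@(2,3):S a4@(1,0):S a5@(1,2):S a6@(3,1):S a7@(0,0):S
t=4: a0@(0,2):S a1@(1,1):S a2@(2,1):S a3@(3,3):S a4@(2,0):S a5@(2,2):S a6@(0,1):S a7@(1,0):S
t=5: a0@(1,2):S a1@(2,1):S a2@(3,1):S a3@(0,3):S a4@(3,0):S a5@(3,2):S a6@(1,1):S a7@(2,0):S
t=6: a0@(2,2):S a1@(3,1):S a2@(0,1):S a3@(1,3):S a4@(0,0):S a5@(0,2):S a6@(2,1):S a7@(3,0):S
t=7: a0@(3,2):S a1@(0,1):S a2@(1,1):S a3@(2,3):S a4@(1,0):S a5@(1,2):S a6@(3,1):S a7@(0,0):S
t=8: a0@(0,2):S a1@(1,1):S a2@(2,1):S a3@(3,3):S a4@(2,0):S a5@(2,2):S a6@(0,1):S a7@(1,0):S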